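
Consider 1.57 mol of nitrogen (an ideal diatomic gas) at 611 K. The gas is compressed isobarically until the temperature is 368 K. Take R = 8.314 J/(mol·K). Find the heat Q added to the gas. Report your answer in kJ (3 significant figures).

Q ≈ -11.1 kJ

Isobaric: W = nRΔT = (1.57)(8.314)(-243) = -3172 J.
ΔU = nCᵥΔT with Cᵥ = 5R/2: ΔU = (1.57)(20.79)(-243) = -7930 J.
Q = ΔU + W = -7930 − 3172 = -11102 J.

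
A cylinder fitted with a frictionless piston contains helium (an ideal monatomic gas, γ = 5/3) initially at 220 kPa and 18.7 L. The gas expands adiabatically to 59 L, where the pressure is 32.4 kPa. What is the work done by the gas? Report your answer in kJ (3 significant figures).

W ≈ 3.30 kJ

Adiabatic: W = (P₁V₁ − P₂V₂)/(γ − 1) with γ = 5/3.
P₁V₁ = 4114 J, P₂V₂ = 1912 J.
W = (4114 − 1912) / 0.6667 = 3304 J.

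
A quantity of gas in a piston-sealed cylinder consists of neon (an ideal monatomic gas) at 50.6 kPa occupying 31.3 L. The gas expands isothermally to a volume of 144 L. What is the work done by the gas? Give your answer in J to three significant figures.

W ≈ 2420 J

Isothermal: W = nRT ln(V₂/V₁) = P₁V₁ ln(V₂/V₁).
P₁V₁ = (50.6 kPa)(31.3 L) = 1584 J.
W = 1584 × ln(144/31.3) = 1584 × 1.526
W_by_gas = 2417 J.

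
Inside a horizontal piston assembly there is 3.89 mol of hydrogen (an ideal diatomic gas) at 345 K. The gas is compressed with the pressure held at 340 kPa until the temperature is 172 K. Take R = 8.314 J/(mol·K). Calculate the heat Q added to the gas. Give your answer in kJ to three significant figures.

Isobaric: W = nRΔT = (3.89)(8.314)(-173) = -5595 J.
ΔU = nCᵥΔT with Cᵥ = 5R/2: ΔU = (3.89)(20.79)(-173) = -13988 J.
Q = ΔU + W = -13988 − 5595 = -19583 J.

Q ≈ -19.6 kJ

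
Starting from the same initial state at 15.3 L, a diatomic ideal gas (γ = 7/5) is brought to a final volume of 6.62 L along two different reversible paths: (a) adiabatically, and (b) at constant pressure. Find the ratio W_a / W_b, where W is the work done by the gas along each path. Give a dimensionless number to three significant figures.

W_a / W_b ≈ 1.75

Path (a) adiabatic: W = P₁V₁(1 − (V₁/V₂)^(γ−1))/(γ−1) → W_a/(P₁V₁) = -0.9952.
Path (b) isobaric: W = P₁(V₂ − V₁) → W_b/(P₁V₁) = -0.5673.
W_a / W_b = -0.9952 / -0.5673 = 1.754.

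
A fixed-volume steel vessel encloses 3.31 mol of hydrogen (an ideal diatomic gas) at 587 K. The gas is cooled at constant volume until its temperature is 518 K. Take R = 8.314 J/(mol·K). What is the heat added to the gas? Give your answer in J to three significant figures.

Constant volume ⇒ W = 0, so Q = ΔU = nCᵥΔT with Cᵥ = 5R/2 = 20.79 J/(mol·K).
ΔU = (3.31)(20.79)(518 − 587) = -4747 J.

Q ≈ -4750 J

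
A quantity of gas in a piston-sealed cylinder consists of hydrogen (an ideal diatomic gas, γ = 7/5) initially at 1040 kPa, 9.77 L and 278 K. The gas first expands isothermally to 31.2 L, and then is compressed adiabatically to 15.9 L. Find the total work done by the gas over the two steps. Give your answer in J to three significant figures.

Step 1 (isothermal): W = P₁V₁ ln(V₂/V₁) = (10161) ln(31.2/9.77) = 11798 J.
After step 1: P = 325.7 kPa, V = 31.2 L, T = 278 K.
Step 2 (adiabatic): W = (P₁V₁ − P₂V₂)/(γ−1) = (10161 − 13305)/0.4 = -7862 J.
W_total = 11798 − 7862 = 3936 J.

W_total ≈ 3940 J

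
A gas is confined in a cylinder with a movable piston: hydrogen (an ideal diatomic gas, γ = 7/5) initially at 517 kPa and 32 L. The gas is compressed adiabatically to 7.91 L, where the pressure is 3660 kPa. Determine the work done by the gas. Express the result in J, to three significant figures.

W ≈ -31000 J

Adiabatic: W = (P₁V₁ − P₂V₂)/(γ − 1) with γ = 7/5.
P₁V₁ = 16544 J, P₂V₂ = 28951 J.
W = (16544 − 28951) / 0.4 = -31017 J.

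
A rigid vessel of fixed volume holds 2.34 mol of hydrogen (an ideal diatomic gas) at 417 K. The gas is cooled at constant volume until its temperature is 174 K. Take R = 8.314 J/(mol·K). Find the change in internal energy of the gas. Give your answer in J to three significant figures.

Constant volume ⇒ W = 0, so Q = ΔU = nCᵥΔT with Cᵥ = 5R/2 = 20.79 J/(mol·K).
ΔU = (2.34)(20.79)(174 − 417) = -11819 J.

ΔU ≈ -11800 J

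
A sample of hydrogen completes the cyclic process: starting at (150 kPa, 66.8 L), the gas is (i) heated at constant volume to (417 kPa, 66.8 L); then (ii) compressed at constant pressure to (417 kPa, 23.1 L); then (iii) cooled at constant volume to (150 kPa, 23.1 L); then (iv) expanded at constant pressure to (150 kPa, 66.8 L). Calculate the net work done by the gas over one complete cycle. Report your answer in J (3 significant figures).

W_net ≈ -11700 J

Constant-volume legs do no work.
W(ii) = (417)(23.1 − 66.8) = -18223 J; W(iv) = (150)(66.8 − 23.1) = 6555 J.
W_net = -18223 + 6555 = -11668 J (the counter-clockwise enclosed area).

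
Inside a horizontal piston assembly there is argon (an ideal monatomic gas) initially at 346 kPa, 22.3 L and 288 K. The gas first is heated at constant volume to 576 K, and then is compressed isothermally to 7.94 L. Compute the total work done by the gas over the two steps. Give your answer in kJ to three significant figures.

W_total ≈ -15.9 kJ

Step 1 (isochoric): W = 0 (constant volume).
After step 1: P = 692 kPa (V unchanged).
Step 2 (isothermal): W = P₁V₁ ln(V₂/V₁) = (15432) ln(7.94/22.3) = -15936 J.
W_total = 0 − 15936 = -15936 J.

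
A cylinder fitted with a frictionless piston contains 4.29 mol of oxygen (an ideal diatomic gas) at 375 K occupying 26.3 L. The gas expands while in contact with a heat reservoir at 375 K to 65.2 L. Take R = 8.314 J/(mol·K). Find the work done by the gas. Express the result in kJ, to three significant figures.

Isothermal: W = nRT ln(V₂/V₁).
W = (4.29)(8.314)(375) × ln(65.2/26.3)
  = 13375 × 0.9079
W_by_gas = 12143 J.

W ≈ 12.1 kJ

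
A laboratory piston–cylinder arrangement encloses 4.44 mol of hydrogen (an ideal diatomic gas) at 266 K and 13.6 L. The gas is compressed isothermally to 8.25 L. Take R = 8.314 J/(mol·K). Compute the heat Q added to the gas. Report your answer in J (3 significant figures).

Isothermal ⇒ ΔU = 0, so Q = W = nRT ln(V₂/V₁).
Q = (4.44)(8.314)(266) ln(8.25/13.6) = 9819 × -0.4999 = -4908 J.

Q ≈ -4910 J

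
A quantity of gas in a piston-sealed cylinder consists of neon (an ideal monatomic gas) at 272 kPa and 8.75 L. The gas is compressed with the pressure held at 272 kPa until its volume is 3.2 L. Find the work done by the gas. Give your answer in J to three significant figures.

W ≈ -1510 J

Isobaric: W = P ΔV.
W = (272 kPa)(3.2 − 8.75 L) = (272)(-5.55) = -1510 J.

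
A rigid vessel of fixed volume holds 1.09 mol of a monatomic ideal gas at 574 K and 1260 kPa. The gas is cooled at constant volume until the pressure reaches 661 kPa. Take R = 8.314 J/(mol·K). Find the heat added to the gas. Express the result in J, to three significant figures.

Constant volume ⇒ W = 0, so Q = ΔU = nCᵥΔT with Cᵥ = 3R/2 = 12.47 J/(mol·K).
At constant V, T₂/T₁ = P₂/P₁ ⇒ ΔT = T₁(P₂/P₁ − 1) = 574·(661/1260 − 1) = -272.9 K.
ΔU = (1.09)(12.47)(-272.9) = -3709 J.

Q ≈ -3710 J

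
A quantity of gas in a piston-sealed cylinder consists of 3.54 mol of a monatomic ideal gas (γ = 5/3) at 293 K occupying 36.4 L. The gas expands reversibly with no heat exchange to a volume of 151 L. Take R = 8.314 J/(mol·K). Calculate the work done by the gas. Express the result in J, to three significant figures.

Adiabatic: TV^(γ−1) = const with γ = 5/3.
T₂ = T₁ (V₁/V₂)^(γ−1) = 293 × (36.4/151)^0.667 = 293 × 0.3873 = 113.5 K.
W_by = nCᵥ(T₁ − T₂) = (3.54)(12.47)(293 − 113.5) = 7925 J.

W ≈ 7920 J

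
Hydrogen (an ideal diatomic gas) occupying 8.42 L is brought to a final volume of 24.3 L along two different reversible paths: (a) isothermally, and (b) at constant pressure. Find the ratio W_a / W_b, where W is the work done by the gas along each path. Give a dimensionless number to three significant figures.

Path (a) isothermal: W = P₁V₁ ln(V₂/V₁) → W_a/(P₁V₁) = 1.06.
Path (b) isobaric: W = P₁(V₂ − V₁) → W_b/(P₁V₁) = 1.886.
W_a / W_b = 1.06 / 1.886 = 0.562.

W_a / W_b ≈ 0.562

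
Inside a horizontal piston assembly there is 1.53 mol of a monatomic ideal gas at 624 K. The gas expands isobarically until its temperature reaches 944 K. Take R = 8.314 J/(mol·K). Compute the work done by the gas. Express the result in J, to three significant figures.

Isobaric: W = P ΔV = nR ΔT.
W = (1.53)(8.314)(944 − 624) = 4071 J.

W ≈ 4070 J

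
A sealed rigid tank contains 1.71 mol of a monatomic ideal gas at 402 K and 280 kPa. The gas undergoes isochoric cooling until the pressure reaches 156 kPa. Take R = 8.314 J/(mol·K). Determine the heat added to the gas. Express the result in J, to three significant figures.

Q ≈ -3800 J

Constant volume ⇒ W = 0, so Q = ΔU = nCᵥΔT with Cᵥ = 3R/2 = 12.47 J/(mol·K).
At constant V, T₂/T₁ = P₂/P₁ ⇒ ΔT = T₁(P₂/P₁ − 1) = 402·(156/280 − 1) = -178 K.
ΔU = (1.71)(12.47)(-178) = -3797 J.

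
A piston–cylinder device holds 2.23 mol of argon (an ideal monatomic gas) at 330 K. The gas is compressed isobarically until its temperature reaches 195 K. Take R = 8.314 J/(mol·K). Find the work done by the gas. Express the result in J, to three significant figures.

W ≈ -2500 J

Isobaric: W = P ΔV = nR ΔT.
W = (2.23)(8.314)(195 − 330) = -2503 J.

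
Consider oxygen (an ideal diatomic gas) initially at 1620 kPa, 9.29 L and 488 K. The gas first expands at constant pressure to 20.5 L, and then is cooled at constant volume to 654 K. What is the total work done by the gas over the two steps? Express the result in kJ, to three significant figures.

Step 1 (isobaric): W = PΔV = (1620 kPa)(20.5 − 9.29 L) = 18160 J.
Step 2 (isochoric): W = 0 (constant volume).
W_total = 18160 + 0 = 18160 J.

W_total ≈ 18.2 kJ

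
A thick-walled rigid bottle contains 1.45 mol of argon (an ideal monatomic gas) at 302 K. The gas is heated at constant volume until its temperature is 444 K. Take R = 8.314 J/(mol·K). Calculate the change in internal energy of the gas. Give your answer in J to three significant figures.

Constant volume ⇒ W = 0, so Q = ΔU = nCᵥΔT with Cᵥ = 3R/2 = 12.47 J/(mol·K).
ΔU = (1.45)(12.47)(444 − 302) = 2568 J.

ΔU ≈ 2570 J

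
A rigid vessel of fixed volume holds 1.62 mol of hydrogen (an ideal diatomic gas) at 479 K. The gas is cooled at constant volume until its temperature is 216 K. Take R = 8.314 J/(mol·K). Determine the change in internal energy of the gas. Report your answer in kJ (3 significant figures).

Constant volume ⇒ W = 0, so Q = ΔU = nCᵥΔT with Cᵥ = 5R/2 = 20.79 J/(mol·K).
ΔU = (1.62)(20.79)(216 − 479) = -8856 J.

ΔU ≈ -8.86 kJ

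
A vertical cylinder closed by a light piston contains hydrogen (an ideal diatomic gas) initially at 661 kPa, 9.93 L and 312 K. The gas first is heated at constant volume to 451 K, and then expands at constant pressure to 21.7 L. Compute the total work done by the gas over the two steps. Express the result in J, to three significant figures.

W_total ≈ 11200 J

Step 1 (isochoric): W = 0 (constant volume).
After step 1: P = 955.5 kPa (V unchanged).
Step 2 (isobaric): W = PΔV = (955.5 kPa)(21.7 − 9.93 L) = 11246 J.
W_total = 0 + 11246 = 11246 J.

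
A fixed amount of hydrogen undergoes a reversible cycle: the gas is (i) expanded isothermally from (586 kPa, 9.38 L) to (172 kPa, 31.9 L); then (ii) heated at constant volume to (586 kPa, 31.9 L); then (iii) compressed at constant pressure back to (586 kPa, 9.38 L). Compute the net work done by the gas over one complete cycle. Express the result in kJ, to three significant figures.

W_net ≈ -6.47 kJ

Leg (i): W = PᵢVᵢ ln(V_f/Vᵢ) = (5497) ln(31.9/9.38) = 6728 J.
Leg (ii): W = 0.
Leg (iii): W = PΔV = (586)(9.38 − 31.9) = -13197 J.
W_net = 6728 − 13197 = -6469 J.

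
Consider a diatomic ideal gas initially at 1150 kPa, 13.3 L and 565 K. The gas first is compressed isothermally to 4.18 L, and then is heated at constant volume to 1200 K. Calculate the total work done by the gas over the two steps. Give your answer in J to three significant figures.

W_total ≈ -17700 J

Step 1 (isothermal): W = P₁V₁ ln(V₂/V₁) = (15295) ln(4.18/13.3) = -17703 J.
Step 2 (isochoric): W = 0 (constant volume).
W_total = -17703 + 0 = -17703 J.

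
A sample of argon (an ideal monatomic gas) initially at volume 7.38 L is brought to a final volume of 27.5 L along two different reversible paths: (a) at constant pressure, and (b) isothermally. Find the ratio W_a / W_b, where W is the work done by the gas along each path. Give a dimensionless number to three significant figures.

Path (a) isobaric: W = P₁(V₂ − V₁) → W_a/(P₁V₁) = 2.726.
Path (b) isothermal: W = P₁V₁ ln(V₂/V₁) → W_b/(P₁V₁) = 1.315.
W_a / W_b = 2.726 / 1.315 = 2.073.

W_a / W_b ≈ 2.07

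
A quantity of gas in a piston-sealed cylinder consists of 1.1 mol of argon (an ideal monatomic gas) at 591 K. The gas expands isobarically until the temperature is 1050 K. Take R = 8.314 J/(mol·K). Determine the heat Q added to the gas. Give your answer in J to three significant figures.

Isobaric: W = nRΔT = (1.1)(8.314)(459) = 4198 J.
ΔU = nCᵥΔT with Cᵥ = 3R/2: ΔU = (1.1)(12.47)(459) = 6297 J.
Q = ΔU + W = 6297 + 4198 = 10494 J.

Q ≈ 10500 J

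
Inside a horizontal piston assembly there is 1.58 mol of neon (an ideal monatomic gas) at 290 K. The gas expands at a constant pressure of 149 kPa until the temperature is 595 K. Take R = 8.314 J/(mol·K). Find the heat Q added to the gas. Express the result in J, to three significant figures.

Q ≈ 10000 J

Isobaric: W = nRΔT = (1.58)(8.314)(305) = 4007 J.
ΔU = nCᵥΔT with Cᵥ = 3R/2: ΔU = (1.58)(12.47)(305) = 6010 J.
Q = ΔU + W = 6010 + 4007 = 10016 J.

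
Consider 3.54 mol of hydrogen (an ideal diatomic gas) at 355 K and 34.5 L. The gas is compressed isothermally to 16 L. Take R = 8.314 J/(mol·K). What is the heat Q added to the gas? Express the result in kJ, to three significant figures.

Q ≈ -8.03 kJ

Isothermal ⇒ ΔU = 0, so Q = W = nRT ln(V₂/V₁).
Q = (3.54)(8.314)(355) ln(16/34.5) = 10448 × -0.7684 = -8028 J.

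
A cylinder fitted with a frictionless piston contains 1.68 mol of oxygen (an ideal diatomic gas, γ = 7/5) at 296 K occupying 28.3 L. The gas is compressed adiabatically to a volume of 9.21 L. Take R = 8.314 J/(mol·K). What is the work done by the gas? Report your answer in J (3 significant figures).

W ≈ -5860 J

Adiabatic: TV^(γ−1) = const with γ = 7/5.
T₂ = T₁ (V₁/V₂)^(γ−1) = 296 × (28.3/9.21)^0.4 = 296 × 1.567 = 463.8 K.
W_by = nCᵥ(T₁ − T₂) = (1.68)(20.79)(296 − 463.8) = -5858 J.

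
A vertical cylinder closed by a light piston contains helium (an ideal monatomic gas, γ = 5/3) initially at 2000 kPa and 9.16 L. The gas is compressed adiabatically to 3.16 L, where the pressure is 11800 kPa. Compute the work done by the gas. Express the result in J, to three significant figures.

Adiabatic: W = (P₁V₁ − P₂V₂)/(γ − 1) with γ = 5/3.
P₁V₁ = 18320 J, P₂V₂ = 37288 J.
W = (18320 − 37288) / 0.6667 = -28452 J.

W ≈ -28500 J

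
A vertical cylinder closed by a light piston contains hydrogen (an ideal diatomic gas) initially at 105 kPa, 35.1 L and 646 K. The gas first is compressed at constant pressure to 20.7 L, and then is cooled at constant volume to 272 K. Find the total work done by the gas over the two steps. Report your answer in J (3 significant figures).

Step 1 (isobaric): W = PΔV = (105 kPa)(20.7 − 35.1 L) = -1512 J.
Step 2 (isochoric): W = 0 (constant volume).
W_total = -1512 + 0 = -1512 J.

W_total ≈ -1510 J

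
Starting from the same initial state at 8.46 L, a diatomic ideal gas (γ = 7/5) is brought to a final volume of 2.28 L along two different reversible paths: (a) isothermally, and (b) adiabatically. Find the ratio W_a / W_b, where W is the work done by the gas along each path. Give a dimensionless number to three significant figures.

Path (a) isothermal: W = P₁V₁ ln(V₂/V₁) → W_a/(P₁V₁) = -1.311.
Path (b) adiabatic: W = P₁V₁(1 − (V₁/V₂)^(γ−1))/(γ−1) → W_b/(P₁V₁) = -1.724.
W_a / W_b = -1.311 / -1.724 = 0.7606.

W_a / W_b ≈ 0.761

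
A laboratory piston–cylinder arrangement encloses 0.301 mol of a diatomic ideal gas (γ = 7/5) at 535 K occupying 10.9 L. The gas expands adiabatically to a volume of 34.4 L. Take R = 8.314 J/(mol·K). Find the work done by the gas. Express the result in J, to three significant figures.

Adiabatic: TV^(γ−1) = const with γ = 7/5.
T₂ = T₁ (V₁/V₂)^(γ−1) = 535 × (10.9/34.4)^0.4 = 535 × 0.6315 = 337.8 K.
W_by = nCᵥ(T₁ − T₂) = (0.301)(20.79)(535 − 337.8) = 1234 J.

W ≈ 1230 J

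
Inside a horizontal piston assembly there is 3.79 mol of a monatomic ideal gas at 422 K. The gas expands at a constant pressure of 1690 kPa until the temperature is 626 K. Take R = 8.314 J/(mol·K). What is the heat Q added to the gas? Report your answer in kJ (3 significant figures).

Q ≈ 16.1 kJ

Isobaric: W = nRΔT = (3.79)(8.314)(204) = 6428 J.
ΔU = nCᵥΔT with Cᵥ = 3R/2: ΔU = (3.79)(12.47)(204) = 9642 J.
Q = ΔU + W = 9642 + 6428 = 16070 J.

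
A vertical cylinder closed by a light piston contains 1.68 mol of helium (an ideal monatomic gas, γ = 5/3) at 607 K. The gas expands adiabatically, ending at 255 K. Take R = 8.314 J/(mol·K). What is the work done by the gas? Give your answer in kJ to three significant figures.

W ≈ 7.37 kJ

Adiabatic ⇒ Q = 0, so W_by = −ΔU = nCᵥ(T₁ − T₂).
Cᵥ = 3R/2 = 12.47 J/(mol·K).
W = (1.68)(12.47)(607 − 255) = 7375 J.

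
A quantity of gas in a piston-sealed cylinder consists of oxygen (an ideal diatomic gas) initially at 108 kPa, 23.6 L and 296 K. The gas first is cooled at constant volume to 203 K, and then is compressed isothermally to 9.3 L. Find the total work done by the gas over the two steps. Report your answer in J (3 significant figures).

Step 1 (isochoric): W = 0 (constant volume).
After step 1: P = 74.07 kPa (V unchanged).
Step 2 (isothermal): W = P₁V₁ ln(V₂/V₁) = (1748) ln(9.3/23.6) = -1628 J.
W_total = 0 − 1628 = -1628 J.

W_total ≈ -1630 J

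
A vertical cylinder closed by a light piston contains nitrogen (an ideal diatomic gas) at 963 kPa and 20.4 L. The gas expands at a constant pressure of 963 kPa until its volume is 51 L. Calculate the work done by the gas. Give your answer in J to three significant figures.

Isobaric: W = P ΔV.
W = (963 kPa)(51 − 20.4 L) = (963)(30.6) = 29468 J.

W ≈ 29500 J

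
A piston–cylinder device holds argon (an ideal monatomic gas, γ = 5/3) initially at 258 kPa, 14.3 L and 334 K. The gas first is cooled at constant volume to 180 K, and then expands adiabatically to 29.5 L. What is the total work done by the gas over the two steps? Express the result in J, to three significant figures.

W_total ≈ 1140 J

Step 1 (isochoric): W = 0 (constant volume).
After step 1: P = 139 kPa (V unchanged).
Step 2 (adiabatic): W = (P₁V₁ − P₂V₂)/(γ−1) = (1988 − 1227)/0.667 = 1142 J.
W_total = 0 + 1142 = 1142 J.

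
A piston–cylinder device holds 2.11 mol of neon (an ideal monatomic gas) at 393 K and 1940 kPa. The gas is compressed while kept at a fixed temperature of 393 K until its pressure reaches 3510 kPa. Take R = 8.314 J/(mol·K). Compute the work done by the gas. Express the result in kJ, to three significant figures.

W ≈ -4.09 kJ

Isothermal process: W = nRT ln(V₂/V₁) = nRT ln(P₁/P₂).
W = (2.11)(8.314)(393) × ln(1940/3510)
  = 6894 × ln(0.5527) = 6894 × -0.5929
W_by_gas = -4088 J.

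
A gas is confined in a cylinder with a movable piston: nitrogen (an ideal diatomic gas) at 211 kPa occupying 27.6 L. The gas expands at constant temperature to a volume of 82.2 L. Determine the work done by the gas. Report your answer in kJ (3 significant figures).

W ≈ 6.36 kJ

Isothermal: W = nRT ln(V₂/V₁) = P₁V₁ ln(V₂/V₁).
P₁V₁ = (211 kPa)(27.6 L) = 5824 J.
W = 5824 × ln(82.2/27.6) = 5824 × 1.091
W_by_gas = 6356 J.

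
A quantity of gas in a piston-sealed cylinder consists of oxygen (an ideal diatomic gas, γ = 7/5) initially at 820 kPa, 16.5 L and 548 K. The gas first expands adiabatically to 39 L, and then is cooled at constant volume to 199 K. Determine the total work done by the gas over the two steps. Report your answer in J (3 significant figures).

W_total ≈ 9850 J

Step 1 (adiabatic): W = (P₁V₁ − P₂V₂)/(γ−1) = (13530 − 9591)/0.4 = 9847 J.
Step 2 (isochoric): W = 0 (constant volume).
W_total = 9847 + 0 = 9847 J.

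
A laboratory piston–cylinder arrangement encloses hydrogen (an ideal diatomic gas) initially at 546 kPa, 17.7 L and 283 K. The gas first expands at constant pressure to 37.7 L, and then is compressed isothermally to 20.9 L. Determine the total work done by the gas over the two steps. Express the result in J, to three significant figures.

Step 1 (isobaric): W = PΔV = (546 kPa)(37.7 − 17.7 L) = 10920 J.
After step 1: P = 546 kPa, V = 37.7 L, T = 602.8 K.
Step 2 (isothermal): W = P₁V₁ ln(V₂/V₁) = (20584) ln(20.9/37.7) = -12143 J.
W_total = 10920 − 12143 = -1223 J.

W_total ≈ -1220 J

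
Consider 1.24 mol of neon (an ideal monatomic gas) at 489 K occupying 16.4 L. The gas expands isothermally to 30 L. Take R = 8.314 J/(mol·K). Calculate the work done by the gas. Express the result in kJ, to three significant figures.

Isothermal: W = nRT ln(V₂/V₁).
W = (1.24)(8.314)(489) × ln(30/16.4)
  = 5041 × 0.6039
W_by_gas = 3045 J.

W ≈ 3.04 kJ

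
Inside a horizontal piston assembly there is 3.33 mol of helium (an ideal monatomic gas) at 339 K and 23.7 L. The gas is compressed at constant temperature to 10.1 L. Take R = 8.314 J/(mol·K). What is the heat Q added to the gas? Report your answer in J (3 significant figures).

Isothermal ⇒ ΔU = 0, so Q = W = nRT ln(V₂/V₁).
Q = (3.33)(8.314)(339) ln(10.1/23.7) = 9385 × -0.8529 = -8005 J.

Q ≈ -8010 J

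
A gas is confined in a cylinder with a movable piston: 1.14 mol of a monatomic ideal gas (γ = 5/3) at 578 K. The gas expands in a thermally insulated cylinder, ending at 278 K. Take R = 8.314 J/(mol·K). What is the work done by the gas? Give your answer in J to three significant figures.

W ≈ 4270 J

Adiabatic ⇒ Q = 0, so W_by = −ΔU = nCᵥ(T₁ − T₂).
Cᵥ = 3R/2 = 12.47 J/(mol·K).
W = (1.14)(12.47)(578 − 278) = 4265 J.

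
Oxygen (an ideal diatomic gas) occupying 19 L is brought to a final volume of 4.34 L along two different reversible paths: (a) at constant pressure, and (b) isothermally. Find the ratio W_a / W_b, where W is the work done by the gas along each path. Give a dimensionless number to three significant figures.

W_a / W_b ≈ 0.523

Path (a) isobaric: W = P₁(V₂ − V₁) → W_a/(P₁V₁) = -0.7716.
Path (b) isothermal: W = P₁V₁ ln(V₂/V₁) → W_b/(P₁V₁) = -1.477.
W_a / W_b = -0.7716 / -1.477 = 0.5226.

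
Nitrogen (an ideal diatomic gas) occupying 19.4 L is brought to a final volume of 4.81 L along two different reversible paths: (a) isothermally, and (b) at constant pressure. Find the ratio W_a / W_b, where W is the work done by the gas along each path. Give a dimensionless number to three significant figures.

Path (a) isothermal: W = P₁V₁ ln(V₂/V₁) → W_a/(P₁V₁) = -1.395.
Path (b) isobaric: W = P₁(V₂ − V₁) → W_b/(P₁V₁) = -0.7521.
W_a / W_b = -1.395 / -0.7521 = 1.854.

W_a / W_b ≈ 1.85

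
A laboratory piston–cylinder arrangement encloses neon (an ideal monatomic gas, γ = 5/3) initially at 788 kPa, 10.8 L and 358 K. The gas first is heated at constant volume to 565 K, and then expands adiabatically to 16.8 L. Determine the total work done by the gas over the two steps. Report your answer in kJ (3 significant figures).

Step 1 (isochoric): W = 0 (constant volume).
After step 1: P = 1244 kPa (V unchanged).
Step 2 (adiabatic): W = (P₁V₁ − P₂V₂)/(γ−1) = (13431 − 10004)/0.667 = 5140 J.
W_total = 0 + 5140 = 5140 J.

W_total ≈ 5.14 kJ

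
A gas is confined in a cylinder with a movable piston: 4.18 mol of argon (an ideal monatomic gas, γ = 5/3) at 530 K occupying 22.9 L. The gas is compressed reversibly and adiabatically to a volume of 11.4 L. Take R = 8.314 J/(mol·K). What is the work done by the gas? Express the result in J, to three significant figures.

Adiabatic: TV^(γ−1) = const with γ = 5/3.
T₂ = T₁ (V₁/V₂)^(γ−1) = 530 × (22.9/11.4)^0.667 = 530 × 1.592 = 843.8 K.
W_by = nCᵥ(T₁ − T₂) = (4.18)(12.47)(530 − 843.8) = -16357 J.

W ≈ -16400 J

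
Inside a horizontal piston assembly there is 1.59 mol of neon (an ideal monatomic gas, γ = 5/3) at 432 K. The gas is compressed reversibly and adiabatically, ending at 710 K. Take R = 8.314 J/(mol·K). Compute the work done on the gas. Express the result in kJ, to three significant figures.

Adiabatic ⇒ Q = 0, so W_by = −ΔU = nCᵥ(T₁ − T₂).
Cᵥ = 3R/2 = 12.47 J/(mol·K).
W = (1.59)(12.47)(432 − 710) = -5512 J.
Work on gas = −W_by = 5512 J.

W ≈ 5.51 kJ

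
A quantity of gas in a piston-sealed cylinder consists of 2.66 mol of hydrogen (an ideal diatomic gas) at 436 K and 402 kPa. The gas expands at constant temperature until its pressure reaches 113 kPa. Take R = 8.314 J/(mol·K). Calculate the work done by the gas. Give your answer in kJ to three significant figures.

W ≈ 12.2 kJ

Isothermal process: W = nRT ln(V₂/V₁) = nRT ln(P₁/P₂).
W = (2.66)(8.314)(436) × ln(402/113)
  = 9642 × ln(3.558) = 9642 × 1.269
W_by_gas = 12237 J.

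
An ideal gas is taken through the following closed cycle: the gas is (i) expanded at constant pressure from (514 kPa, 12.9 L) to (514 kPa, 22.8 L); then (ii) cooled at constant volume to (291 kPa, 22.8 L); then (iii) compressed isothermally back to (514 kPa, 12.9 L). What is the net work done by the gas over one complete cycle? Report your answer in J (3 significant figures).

W_net ≈ 1310 J

Leg (i): W = PΔV = (514)(22.8 − 12.9) = 5089 J.
Leg (ii): W = 0.
Leg (iii): W = PᵢVᵢ ln(V_f/Vᵢ) = (6635) ln(12.9/22.8) = -3779 J.
W_net = 5089 − 3779 = 1310 J.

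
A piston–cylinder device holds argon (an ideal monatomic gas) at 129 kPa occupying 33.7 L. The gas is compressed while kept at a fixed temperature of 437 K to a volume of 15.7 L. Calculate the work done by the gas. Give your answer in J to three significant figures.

W ≈ -3320 J

Isothermal: W = nRT ln(V₂/V₁) = P₁V₁ ln(V₂/V₁).
P₁V₁ = (129 kPa)(33.7 L) = 4347 J.
W = 4347 × ln(15.7/33.7) = 4347 × -0.7638
W_by_gas = -3321 J.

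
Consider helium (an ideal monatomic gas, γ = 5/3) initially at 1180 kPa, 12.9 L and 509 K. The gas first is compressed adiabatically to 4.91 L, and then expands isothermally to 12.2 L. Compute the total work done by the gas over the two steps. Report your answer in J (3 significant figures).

Step 1 (adiabatic): W = (P₁V₁ − P₂V₂)/(γ−1) = (15222 − 28983)/0.667 = -20642 J.
After step 1: P = 5903 kPa, V = 4.91 L, T = 969.1 K.
Step 2 (isothermal): W = P₁V₁ ln(V₂/V₁) = (28983) ln(12.2/4.91) = 26379 J.
W_total = -20642 + 26379 = 5738 J.

W_total ≈ 5740 J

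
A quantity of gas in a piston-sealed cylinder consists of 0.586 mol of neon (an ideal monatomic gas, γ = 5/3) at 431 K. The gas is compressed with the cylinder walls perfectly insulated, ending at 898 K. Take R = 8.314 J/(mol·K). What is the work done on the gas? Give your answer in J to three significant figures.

Adiabatic ⇒ Q = 0, so W_by = −ΔU = nCᵥ(T₁ − T₂).
Cᵥ = 3R/2 = 12.47 J/(mol·K).
W = (0.586)(12.47)(431 − 898) = -3413 J.
Work on gas = −W_by = 3413 J.

W ≈ 3410 J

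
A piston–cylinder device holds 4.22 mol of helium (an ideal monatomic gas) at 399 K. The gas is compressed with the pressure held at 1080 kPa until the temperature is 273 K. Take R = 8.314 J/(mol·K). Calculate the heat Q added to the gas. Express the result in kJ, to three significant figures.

Q ≈ -11.1 kJ

Isobaric: W = nRΔT = (4.22)(8.314)(-126) = -4421 J.
ΔU = nCᵥΔT with Cᵥ = 3R/2: ΔU = (4.22)(12.47)(-126) = -6631 J.
Q = ΔU + W = -6631 − 4421 = -11052 J.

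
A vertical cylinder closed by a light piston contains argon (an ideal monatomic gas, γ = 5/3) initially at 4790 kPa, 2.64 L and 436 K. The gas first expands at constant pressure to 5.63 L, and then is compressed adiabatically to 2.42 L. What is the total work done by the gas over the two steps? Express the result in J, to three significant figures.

Step 1 (isobaric): W = PΔV = (4790 kPa)(5.63 − 2.64 L) = 14322 J.
After step 1: P = 4790 kPa, V = 5.63 L, T = 929.8 K.
Step 2 (adiabatic): W = (P₁V₁ − P₂V₂)/(γ−1) = (26968 − 47348)/0.667 = -30571 J.
W_total = 14322 − 30571 = -16249 J.

W_total ≈ -16200 J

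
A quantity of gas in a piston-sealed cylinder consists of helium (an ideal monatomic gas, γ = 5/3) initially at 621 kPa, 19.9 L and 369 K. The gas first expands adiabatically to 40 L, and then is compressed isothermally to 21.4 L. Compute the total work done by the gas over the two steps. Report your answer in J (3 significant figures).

Step 1 (adiabatic): W = (P₁V₁ − P₂V₂)/(γ−1) = (12358 − 7759)/0.667 = 6898 J.
After step 1: P = 194 kPa, V = 40 L, T = 231.7 K.
Step 2 (isothermal): W = P₁V₁ ln(V₂/V₁) = (7759) ln(21.4/40) = -4853 J.
W_total = 6898 − 4853 = 2045 J.

W_total ≈ 2050 J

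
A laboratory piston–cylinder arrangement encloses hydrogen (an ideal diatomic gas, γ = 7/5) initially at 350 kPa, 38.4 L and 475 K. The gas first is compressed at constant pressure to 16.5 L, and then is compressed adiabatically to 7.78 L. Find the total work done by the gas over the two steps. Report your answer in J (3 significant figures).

W_total ≈ -12700 J

Step 1 (isobaric): W = PΔV = (350 kPa)(16.5 − 38.4 L) = -7665 J.
After step 1: P = 350 kPa, V = 16.5 L, T = 204.1 K.
Step 2 (adiabatic): W = (P₁V₁ − P₂V₂)/(γ−1) = (5775 − 7801)/0.4 = -5065 J.
W_total = -7665 − 5065 = -12730 J.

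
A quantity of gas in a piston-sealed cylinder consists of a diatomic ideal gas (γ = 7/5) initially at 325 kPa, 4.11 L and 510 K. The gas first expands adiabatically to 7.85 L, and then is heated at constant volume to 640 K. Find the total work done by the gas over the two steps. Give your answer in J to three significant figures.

Step 1 (adiabatic): W = (P₁V₁ − P₂V₂)/(γ−1) = (1336 − 1031)/0.4 = 761.5 J.
Step 2 (isochoric): W = 0 (constant volume).
W_total = 761.5 + 0 = 761.5 J.

W_total ≈ 762 J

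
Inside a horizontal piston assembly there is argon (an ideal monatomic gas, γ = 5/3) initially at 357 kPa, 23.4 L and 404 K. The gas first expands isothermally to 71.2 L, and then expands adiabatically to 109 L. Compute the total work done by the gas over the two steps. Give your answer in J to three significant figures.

W_total ≈ 12400 J

Step 1 (isothermal): W = P₁V₁ ln(V₂/V₁) = (8354) ln(71.2/23.4) = 9296 J.
After step 1: P = 117.3 kPa, V = 71.2 L, T = 404 K.
Step 2 (adiabatic): W = (P₁V₁ − P₂V₂)/(γ−1) = (8354 − 6289)/0.667 = 3097 J.
W_total = 9296 + 3097 = 12393 J.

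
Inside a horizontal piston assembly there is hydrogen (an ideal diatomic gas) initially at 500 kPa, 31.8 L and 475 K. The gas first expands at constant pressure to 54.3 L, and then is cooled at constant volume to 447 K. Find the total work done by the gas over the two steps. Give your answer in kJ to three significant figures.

Step 1 (isobaric): W = PΔV = (500 kPa)(54.3 − 31.8 L) = 11250 J.
Step 2 (isochoric): W = 0 (constant volume).
W_total = 11250 + 0 = 11250 J.

W_total ≈ 11.2 kJ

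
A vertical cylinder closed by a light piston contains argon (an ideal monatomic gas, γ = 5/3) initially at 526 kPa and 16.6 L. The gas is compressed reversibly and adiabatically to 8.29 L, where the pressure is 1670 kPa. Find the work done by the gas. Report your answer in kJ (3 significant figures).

W ≈ -7.67 kJ

Adiabatic: W = (P₁V₁ − P₂V₂)/(γ − 1) with γ = 5/3.
P₁V₁ = 8732 J, P₂V₂ = 13844 J.
W = (8732 − 13844) / 0.6667 = -7669 J.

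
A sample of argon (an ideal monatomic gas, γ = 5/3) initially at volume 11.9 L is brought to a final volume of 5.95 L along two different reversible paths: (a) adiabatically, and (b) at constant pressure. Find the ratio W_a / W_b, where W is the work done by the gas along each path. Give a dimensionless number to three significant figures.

W_a / W_b ≈ 1.76

Path (a) adiabatic: W = P₁V₁(1 − (V₁/V₂)^(γ−1))/(γ−1) → W_a/(P₁V₁) = -0.8811.
Path (b) isobaric: W = P₁(V₂ − V₁) → W_b/(P₁V₁) = -0.5.
W_a / W_b = -0.8811 / -0.5 = 1.762.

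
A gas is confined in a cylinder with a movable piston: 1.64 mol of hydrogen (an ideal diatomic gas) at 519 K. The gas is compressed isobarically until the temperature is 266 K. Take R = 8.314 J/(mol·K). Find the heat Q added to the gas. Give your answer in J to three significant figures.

Q ≈ -12100 J

Isobaric: W = nRΔT = (1.64)(8.314)(-253) = -3450 J.
ΔU = nCᵥΔT with Cᵥ = 5R/2: ΔU = (1.64)(20.79)(-253) = -8624 J.
Q = ΔU + W = -8624 − 3450 = -12074 J.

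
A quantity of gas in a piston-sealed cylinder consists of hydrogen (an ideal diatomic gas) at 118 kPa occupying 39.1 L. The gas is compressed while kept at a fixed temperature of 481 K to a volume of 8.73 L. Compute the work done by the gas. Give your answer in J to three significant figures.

W ≈ -6920 J

Isothermal: W = nRT ln(V₂/V₁) = P₁V₁ ln(V₂/V₁).
P₁V₁ = (118 kPa)(39.1 L) = 4614 J.
W = 4614 × ln(8.73/39.1) = 4614 × -1.499
W_by_gas = -6918 J.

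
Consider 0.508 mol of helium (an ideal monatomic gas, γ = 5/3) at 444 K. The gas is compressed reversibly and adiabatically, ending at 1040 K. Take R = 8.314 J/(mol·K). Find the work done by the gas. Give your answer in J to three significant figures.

Adiabatic ⇒ Q = 0, so W_by = −ΔU = nCᵥ(T₁ − T₂).
Cᵥ = 3R/2 = 12.47 J/(mol·K).
W = (0.508)(12.47)(444 − 1040) = -3776 J.

W ≈ -3780 J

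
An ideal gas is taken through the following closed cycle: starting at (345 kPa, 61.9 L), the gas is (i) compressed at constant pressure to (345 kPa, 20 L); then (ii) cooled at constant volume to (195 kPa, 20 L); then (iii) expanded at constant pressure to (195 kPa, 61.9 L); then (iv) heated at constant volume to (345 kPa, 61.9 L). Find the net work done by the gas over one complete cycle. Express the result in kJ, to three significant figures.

W_net ≈ -6.28 kJ

Constant-volume legs do no work.
W(i) = (345)(20 − 61.9) = -14456 J; W(iii) = (195)(61.9 − 20) = 8170 J.
W_net = -14456 + 8170 = -6285 J (the counter-clockwise enclosed area).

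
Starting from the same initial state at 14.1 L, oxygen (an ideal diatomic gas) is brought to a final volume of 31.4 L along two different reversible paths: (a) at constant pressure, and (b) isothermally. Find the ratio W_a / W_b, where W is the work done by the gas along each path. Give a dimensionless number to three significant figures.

W_a / W_b ≈ 1.53

Path (a) isobaric: W = P₁(V₂ − V₁) → W_a/(P₁V₁) = 1.227.
Path (b) isothermal: W = P₁V₁ ln(V₂/V₁) → W_b/(P₁V₁) = 0.8006.
W_a / W_b = 1.227 / 0.8006 = 1.532.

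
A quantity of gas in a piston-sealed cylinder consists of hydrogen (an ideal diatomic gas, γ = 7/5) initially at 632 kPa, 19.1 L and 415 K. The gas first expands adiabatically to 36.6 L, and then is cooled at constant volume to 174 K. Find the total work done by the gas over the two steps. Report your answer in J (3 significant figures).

Step 1 (adiabatic): W = (P₁V₁ − P₂V₂)/(γ−1) = (12071 − 9306)/0.4 = 6913 J.
Step 2 (isochoric): W = 0 (constant volume).
W_total = 6913 + 0 = 6913 J.

W_total ≈ 6910 J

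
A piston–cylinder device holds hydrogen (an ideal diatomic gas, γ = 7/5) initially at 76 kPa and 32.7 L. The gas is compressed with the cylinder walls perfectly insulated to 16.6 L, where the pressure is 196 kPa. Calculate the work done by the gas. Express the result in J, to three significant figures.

Adiabatic: W = (P₁V₁ − P₂V₂)/(γ − 1) with γ = 7/5.
P₁V₁ = 2485 J, P₂V₂ = 3254 J.
W = (2485 − 3254) / 0.4 = -1921 J.

W ≈ -1920 J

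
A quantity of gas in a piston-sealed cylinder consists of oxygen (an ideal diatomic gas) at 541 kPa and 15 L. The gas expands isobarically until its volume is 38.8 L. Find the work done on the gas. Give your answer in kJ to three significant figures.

W ≈ -12.9 kJ

Isobaric: W = P ΔV.
W = (541 kPa)(38.8 − 15 L) = (541)(23.8) = 12876 J.
Work on gas = −W_by = -12876 J.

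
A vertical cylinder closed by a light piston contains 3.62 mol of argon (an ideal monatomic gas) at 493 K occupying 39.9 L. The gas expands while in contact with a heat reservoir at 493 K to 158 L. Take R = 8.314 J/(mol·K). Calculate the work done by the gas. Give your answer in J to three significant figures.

W ≈ 20400 J

Isothermal: W = nRT ln(V₂/V₁).
W = (3.62)(8.314)(493) × ln(158/39.9)
  = 14838 × 1.376
W_by_gas = 20420 J.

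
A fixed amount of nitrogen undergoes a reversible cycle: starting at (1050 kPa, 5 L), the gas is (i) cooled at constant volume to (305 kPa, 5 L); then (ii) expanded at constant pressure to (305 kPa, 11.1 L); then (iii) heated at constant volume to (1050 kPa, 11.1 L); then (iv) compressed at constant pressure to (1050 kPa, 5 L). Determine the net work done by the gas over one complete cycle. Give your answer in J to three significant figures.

Constant-volume legs do no work.
W(ii) = (305)(11.1 − 5) = 1860 J; W(iv) = (1050)(5 − 11.1) = -6405 J.
W_net = 1860 − 6405 = -4544 J (the counter-clockwise enclosed area).

W_net ≈ -4540 J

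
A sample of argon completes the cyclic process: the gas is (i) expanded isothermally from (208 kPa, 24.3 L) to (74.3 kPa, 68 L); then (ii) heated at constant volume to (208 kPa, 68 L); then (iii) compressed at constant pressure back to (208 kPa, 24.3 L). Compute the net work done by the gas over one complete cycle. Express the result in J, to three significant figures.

Leg (i): W = PᵢVᵢ ln(V_f/Vᵢ) = (5054) ln(68/24.3) = 5201 J.
Leg (ii): W = 0.
Leg (iii): W = PΔV = (208)(24.3 − 68) = -9090 J.
W_net = 5201 − 9090 = -3888 J.

W_net ≈ -3890 J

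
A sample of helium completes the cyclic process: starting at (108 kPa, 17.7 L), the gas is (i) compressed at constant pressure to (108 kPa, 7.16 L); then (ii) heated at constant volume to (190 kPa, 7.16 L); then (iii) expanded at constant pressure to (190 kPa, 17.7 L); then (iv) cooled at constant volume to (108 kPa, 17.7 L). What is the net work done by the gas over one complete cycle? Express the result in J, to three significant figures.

Constant-volume legs do no work.
W(i) = (108)(7.16 − 17.7) = -1138 J; W(iii) = (190)(17.7 − 7.16) = 2003 J.
W_net = -1138 + 2003 = 864.3 J (the clockwise enclosed area).

W_net ≈ 864 J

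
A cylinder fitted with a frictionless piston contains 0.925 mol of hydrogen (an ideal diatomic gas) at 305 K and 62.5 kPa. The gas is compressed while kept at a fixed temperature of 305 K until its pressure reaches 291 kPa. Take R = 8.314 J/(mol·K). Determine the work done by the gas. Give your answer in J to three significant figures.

W ≈ -3610 J

Isothermal process: W = nRT ln(V₂/V₁) = nRT ln(P₁/P₂).
W = (0.925)(8.314)(305) × ln(62.5/291)
  = 2346 × ln(0.2148) = 2346 × -1.538
W_by_gas = -3608 J.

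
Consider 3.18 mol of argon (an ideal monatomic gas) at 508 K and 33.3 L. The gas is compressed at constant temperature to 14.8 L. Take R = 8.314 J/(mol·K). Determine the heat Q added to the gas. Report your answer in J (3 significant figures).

Q ≈ -10900 J

Isothermal ⇒ ΔU = 0, so Q = W = nRT ln(V₂/V₁).
Q = (3.18)(8.314)(508) ln(14.8/33.3) = 13431 × -0.8109 = -10891 J.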